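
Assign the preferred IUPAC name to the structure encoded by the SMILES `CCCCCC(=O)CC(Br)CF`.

Counting along the main chain through the carbonyl gives 9 carbons: the parent is nonane.
The principal characteristic group is a ketone (C=O on an internal carbon), named with the suffix -one.
Choose the numbering such that numbering from this end puts the carbonyl group at C-4 rather than C-6.
This places the carbonyl at C-4; a bromo group at C-2; a fluoro group at C-1.
Prefixes are listed alphabetically: bromo, fluoro.
The name is 2-bromo-1-fluorononan-4-one.

2-bromo-1-fluorononan-4-one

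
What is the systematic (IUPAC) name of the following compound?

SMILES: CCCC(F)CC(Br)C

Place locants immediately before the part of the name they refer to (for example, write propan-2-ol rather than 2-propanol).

2-bromo-4-fluoroheptane

The longest continuous carbon chain has 7 atoms, so the parent hydride is heptane.
The numbering direction is chosen so that the substituent locant set {2,4} is lower than {4,6} at the first point of difference.
That gives a bromo group at C-2; a fluoro group at C-4.
The substituents are ordered alphabetically, ignoring any di-/tri- multipliers.
Assembling the pieces gives 2-bromo-4-fluoroheptane.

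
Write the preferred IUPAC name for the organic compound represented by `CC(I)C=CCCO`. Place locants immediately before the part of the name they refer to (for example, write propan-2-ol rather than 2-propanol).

The longest carbon chain that includes the –OH group and the multiple bond has 6 carbons, so the parent hydride is hexane.
The highest-priority functional group is an alcohol (–OH), so the name ends in -ol.
A C=C double bond in the chain gives the infix -ene-.
Choose the numbering such that numbering from this end puts the hydroxyl group at C-1 rather than C-6.
With this numbering: the hydroxyl at C-1; the double bond between C-3 and C-4; an iodo group at C-5.
The name is 5-iodohex-3-en-1-ol.

5-iodohex-3-en-1-ol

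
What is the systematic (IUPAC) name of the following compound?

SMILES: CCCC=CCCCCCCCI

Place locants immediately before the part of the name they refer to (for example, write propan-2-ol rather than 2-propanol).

Counting along the main chain through the multiple bond gives 12 carbons: the parent is dodecane.
The chain contains a C=C double bond, so the unsaturation ending is -ene.
Choose the numbering such that numbering from this end puts the double bond at C-4 rather than C-8.
This places the double bond between C-4 and C-5; an iodo group at C-12.
The name is 12-iodododec-4-ene.

12-iodododec-4-ene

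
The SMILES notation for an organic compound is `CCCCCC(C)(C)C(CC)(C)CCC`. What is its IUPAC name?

4-ethyl-4,5,5-trimethyldecane

The parent chain contains 10 carbons (decane).
The numbering direction is chosen so that the substituent locant set {4,4,5,5} is lower than {6,6,7,7} at the first point of difference.
With this numbering: an ethyl group at C-4; methyl groups at C-4 and C-5 (×2).
The substituents are ordered alphabetically, ignoring any di-/tri- multipliers.
The name is 4-ethyl-4,5,5-trimethyldecane.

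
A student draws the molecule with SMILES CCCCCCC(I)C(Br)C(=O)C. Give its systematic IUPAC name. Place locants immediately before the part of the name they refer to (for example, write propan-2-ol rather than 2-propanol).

3-bromo-4-iododecan-2-one

The longest carbon chain that includes the carbonyl has 10 carbons, so the parent hydride is decane.
The principal characteristic group is a ketone (C=O on an internal carbon), named with the suffix -one.
Choose the numbering such that numbering from this end puts the carbonyl group at C-2 rather than C-9.
That gives the carbonyl at C-2; a bromo group at C-3; an iodo group at C-4.
Substituent prefixes are cited in alphabetical order (multiplying prefixes like di-/tri- are ignored for ordering).
The name is 3-bromo-4-iododecan-2-one.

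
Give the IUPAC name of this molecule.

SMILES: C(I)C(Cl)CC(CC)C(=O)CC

6-chloro-4-ethyl-7-iodoheptan-3-one

The longest carbon chain that includes the carbonyl has 7 carbons, so the parent hydride is heptane.
A ketone (C=O on an internal carbon) is the principal characteristic group, giving the suffix -one.
Choose the numbering such that numbering from this end puts the carbonyl group at C-3 rather than C-5.
This places the carbonyl at C-3; a chloro group at C-6; an ethyl group at C-4; an iodo group at C-7.
Substituent prefixes are cited in alphabetical order (multiplying prefixes like di-/tri- are ignored for ordering).
Putting it together: 6-chloro-4-ethyl-7-iodoheptan-3-one.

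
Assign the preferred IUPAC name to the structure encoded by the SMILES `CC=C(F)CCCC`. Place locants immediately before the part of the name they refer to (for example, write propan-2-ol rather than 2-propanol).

3-fluorohept-2-ene

Counting along the main chain through the multiple bond gives 7 carbons: the parent is heptane.
A C=C double bond in the chain gives the infix -ene-.
Number the chain so that numbering from this end puts the double bond at C-2 rather than C-5.
With this numbering: the double bond between C-2 and C-3; a fluoro group at C-3.
Putting it together: 3-fluorohept-2-ene.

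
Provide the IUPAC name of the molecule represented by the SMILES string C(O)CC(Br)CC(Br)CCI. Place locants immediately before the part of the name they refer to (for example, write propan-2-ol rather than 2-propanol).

3,5-dibromo-7-iodoheptan-1-ol

Counting along the main chain through the –OH group gives 7 carbons: the parent is heptane.
An alcohol (–OH) is the principal characteristic group, giving the suffix -ol.
The numbering direction is chosen so that numbering from this end puts the hydroxyl group at C-1 rather than C-7.
That gives the hydroxyl at C-1; bromo groups at C-3 and C-5; an iodo group at C-7.
The substituents are ordered alphabetically, ignoring any di-/tri- multipliers.
Putting it together: 3,5-dibromo-7-iodoheptan-1-ol.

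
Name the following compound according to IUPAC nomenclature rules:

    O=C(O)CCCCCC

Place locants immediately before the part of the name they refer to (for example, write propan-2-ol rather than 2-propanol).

The longest carbon chain that includes the –COOH group has 7 carbons, so the parent hydride is heptane.
The principal characteristic group is a carboxylic acid (terminal –COOH), named with the suffix -oic acid.
Number the chain so that the carboxylic acid carbon is C-1 by definition.
Assembling the pieces gives heptanoic acid.

heptanoic acid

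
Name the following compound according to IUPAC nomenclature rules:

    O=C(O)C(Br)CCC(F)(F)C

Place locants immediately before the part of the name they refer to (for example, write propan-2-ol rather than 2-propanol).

2-bromo-5,5-difluorohexanoic acid

Counting along the main chain through the –COOH group gives 6 carbons: the parent is hexane.
A carboxylic acid (terminal –COOH) is the principal characteristic group, giving the suffix -oic acid.
The numbering direction is chosen so that the carboxylic acid carbon is C-1 by definition.
This places a bromo group at C-2; two fluoro groups at C-5.
Prefixes are listed alphabetically: bromo, fluoro.
Putting it together: 2-bromo-5,5-difluorohexanoic acid.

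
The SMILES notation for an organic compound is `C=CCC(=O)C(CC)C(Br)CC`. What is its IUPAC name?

6-bromo-5-ethyloct-1-en-4-one

Counting along the main chain through the carbonyl and the multiple bond gives 8 carbons: the parent is octane.
The highest-priority functional group is a ketone (C=O on an internal carbon), so the name ends in -one.
There is one C=C double bond, indicated by the ending -ene.
Number the chain so that numbering from this end puts the carbonyl group at C-4 rather than C-5.
With this numbering: the carbonyl at C-4; the double bond between C-1 and C-2; a bromo group at C-6; an ethyl group at C-5.
The substituents are ordered alphabetically, ignoring any di-/tri- multipliers.
Putting it together: 6-bromo-5-ethyloct-1-en-4-one.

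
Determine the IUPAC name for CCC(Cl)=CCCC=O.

The longest chain bearing the –CHO group and the multiple bond is 7 carbons long (heptane).
The highest-priority functional group is an aldehyde (terminal –CHO), so the name ends in -al.
The chain contains a C=C double bond, so the unsaturation ending is -ene.
The numbering direction is chosen so that the aldehyde carbon is C-1 by definition.
This places the double bond between C-4 and C-5; a chloro group at C-5.
Assembling the pieces gives 5-chlorohept-4-enal.

5-chlorohept-4-enal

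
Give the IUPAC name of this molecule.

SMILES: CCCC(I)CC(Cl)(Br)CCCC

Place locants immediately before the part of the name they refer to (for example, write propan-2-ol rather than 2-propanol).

The longest carbon chain is 10 atoms: the parent is decane.
The numbering direction is chosen so that the substituent locant set {4,6,6} is lower than {5,5,7} at the first point of difference.
That gives a bromo group at C-6; a chloro group at C-6; an iodo group at C-4.
Substituent prefixes are cited in alphabetical order (multiplying prefixes like di-/tri- are ignored for ordering).
Assembling the pieces gives 6-bromo-6-chloro-4-iododecane.

6-bromo-6-chloro-4-iododecane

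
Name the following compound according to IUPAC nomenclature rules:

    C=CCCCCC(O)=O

hept-6-enoic acid

Counting along the main chain through the –COOH group and the multiple bond gives 7 carbons: the parent is heptane.
The highest-priority functional group is a carboxylic acid (terminal –COOH), so the name ends in -oic acid.
The chain contains a C=C double bond, so the unsaturation ending is -ene.
The numbering direction is chosen so that the carboxylic acid carbon is C-1 by definition.
This places the double bond between C-6 and C-7.
Assembling the pieces gives hept-6-enoic acid.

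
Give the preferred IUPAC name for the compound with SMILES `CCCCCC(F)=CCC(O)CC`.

6-fluoroundec-5-en-3-ol

Counting along the main chain through the –OH group and the multiple bond gives 11 carbons: the parent is undecane.
An alcohol (–OH) is the principal characteristic group, giving the suffix -ol.
A C=C double bond in the chain gives the infix -ene-.
Number the chain so that numbering from this end puts the hydroxyl group at C-3 rather than C-9.
With this numbering: the hydroxyl at C-3; the double bond between C-5 and C-6; a fluoro group at C-6.
Putting it together: 6-fluoroundec-5-en-3-ol.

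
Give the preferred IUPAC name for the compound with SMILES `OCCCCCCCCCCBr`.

The longest chain bearing the –OH group is 10 carbons long (decane).
An alcohol (–OH) is the principal characteristic group, giving the suffix -ol.
The numbering direction is chosen so that numbering from this end puts the hydroxyl group at C-1 rather than C-10.
That gives the hydroxyl at C-1; a bromo group at C-10.
The name is 10-bromodecan-1-ol.

10-bromodecan-1-ol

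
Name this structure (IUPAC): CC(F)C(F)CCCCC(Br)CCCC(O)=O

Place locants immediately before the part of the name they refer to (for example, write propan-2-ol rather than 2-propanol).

Counting along the main chain through the –COOH group gives 12 carbons: the parent is dodecane.
The principal characteristic group is a carboxylic acid (terminal –COOH), named with the suffix -oic acid.
Number the chain so that the carboxylic acid carbon is C-1 by definition.
With this numbering: a bromo group at C-5; fluoro groups at C-10 and C-11.
Substituent prefixes are cited in alphabetical order (multiplying prefixes like di-/tri- are ignored for ordering).
Assembling the pieces gives 5-bromo-10,11-difluorododecanoic acid.

5-bromo-10,11-difluorododecanoic acid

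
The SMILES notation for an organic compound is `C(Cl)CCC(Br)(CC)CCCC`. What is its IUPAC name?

4-bromo-1-chloro-4-ethyloctane

The longest continuous carbon chain has 8 atoms, so the parent hydride is octane.
Choose the numbering such that the substituent locant set {1,4,4} is lower than {5,5,8} at the first point of difference.
With this numbering: a bromo group at C-4; a chloro group at C-1; an ethyl group at C-4.
Prefixes are listed alphabetically: bromo, chloro, ethyl.
Putting it together: 4-bromo-1-chloro-4-ethyloctane.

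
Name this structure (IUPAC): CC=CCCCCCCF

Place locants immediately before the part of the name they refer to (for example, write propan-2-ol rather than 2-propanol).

Counting along the main chain through the multiple bond gives 9 carbons: the parent is nonane.
There is one C=C double bond, indicated by the ending -ene.
Choose the numbering such that numbering from this end puts the double bond at C-2 rather than C-7.
This places the double bond between C-2 and C-3; a fluoro group at C-9.
The name is 9-fluoronon-2-ene.

9-fluoronon-2-ene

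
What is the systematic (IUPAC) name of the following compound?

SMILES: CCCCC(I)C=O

Counting along the main chain through the –CHO group gives 6 carbons: the parent is hexane.
The principal characteristic group is an aldehyde (terminal –CHO), named with the suffix -al.
Choose the numbering such that the aldehyde carbon is C-1 by definition.
That gives an iodo group at C-2.
Putting it together: 2-iodohexanal.

2-iodohexanal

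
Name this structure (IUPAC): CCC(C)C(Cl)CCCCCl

The parent chain contains 8 carbons (octane).
Number the chain so that the substituent locant set {1,5,6} is lower than {3,4,8} at the first point of difference.
This places chloro groups at C-1 and C-5; a methyl group at C-6.
The substituents are ordered alphabetically, ignoring any di-/tri- multipliers.
Assembling the pieces gives 1,5-dichloro-6-methyloctane.

1,5-dichloro-6-methyloctane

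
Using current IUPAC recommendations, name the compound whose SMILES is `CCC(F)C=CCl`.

1-chloro-3-fluoropent-1-ene

The longest carbon chain that includes the multiple bond has 5 carbons, so the parent hydride is pentane.
A C=C double bond in the chain gives the infix -ene-.
Choose the numbering such that numbering from this end puts the double bond at C-1 rather than C-4.
That gives the double bond between C-1 and C-2; a chloro group at C-1; a fluoro group at C-3.
The substituents are ordered alphabetically, ignoring any di-/tri- multipliers.
The name is 1-chloro-3-fluoropent-1-ene.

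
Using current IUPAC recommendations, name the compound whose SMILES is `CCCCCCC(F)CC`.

The longest carbon chain is 9 atoms: the parent is nonane.
Choose the numbering such that the substituent locant set {3} is lower than {7} at the first point of difference.
This places a fluoro group at C-3.
Assembling the pieces gives 3-fluorononane.

3-fluorononane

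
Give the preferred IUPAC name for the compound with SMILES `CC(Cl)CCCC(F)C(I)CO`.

7-chloro-3-fluoro-2-iodooctan-1-ol

Counting along the main chain through the –OH group gives 8 carbons: the parent is octane.
An alcohol (–OH) is the principal characteristic group, giving the suffix -ol.
Choose the numbering such that numbering from this end puts the hydroxyl group at C-1 rather than C-8.
With this numbering: the hydroxyl at C-1; a chloro group at C-7; a fluoro group at C-3; an iodo group at C-2.
Substituent prefixes are cited in alphabetical order (multiplying prefixes like di-/tri- are ignored for ordering).
Assembling the pieces gives 7-chloro-3-fluoro-2-iodooctan-1-ol.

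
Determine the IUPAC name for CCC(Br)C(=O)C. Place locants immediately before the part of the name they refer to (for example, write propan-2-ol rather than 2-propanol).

The longest chain bearing the carbonyl is 5 carbons long (pentane).
The highest-priority functional group is a ketone (C=O on an internal carbon), so the name ends in -one.
Choose the numbering such that numbering from this end puts the carbonyl group at C-2 rather than C-4.
This places the carbonyl at C-2; a bromo group at C-3.
Putting it together: 3-bromopentan-2-one.

3-bromopentan-2-one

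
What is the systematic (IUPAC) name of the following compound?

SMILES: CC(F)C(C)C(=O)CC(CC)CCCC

Counting along the main chain through the carbonyl gives 10 carbons: the parent is decane.
A ketone (C=O on an internal carbon) is the principal characteristic group, giving the suffix -one.
Number the chain so that numbering from this end puts the carbonyl group at C-4 rather than C-7.
That gives the carbonyl at C-4; an ethyl group at C-6; a fluoro group at C-2; a methyl group at C-3.
Prefixes are listed alphabetically: ethyl, fluoro, methyl.
The name is 6-ethyl-2-fluoro-3-methyldecan-4-one.

6-ethyl-2-fluoro-3-methyldecan-4-one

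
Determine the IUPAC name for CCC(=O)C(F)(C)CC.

The longest carbon chain that includes the carbonyl has 6 carbons, so the parent hydride is hexane.
The principal characteristic group is a ketone (C=O on an internal carbon), named with the suffix -one.
Number the chain so that numbering from this end puts the carbonyl group at C-3 rather than C-4.
With this numbering: the carbonyl at C-3; a fluoro group at C-4; a methyl group at C-4.
Prefixes are listed alphabetically: fluoro, methyl.
The name is 4-fluoro-4-methylhexan-3-one.

4-fluoro-4-methylhexan-3-one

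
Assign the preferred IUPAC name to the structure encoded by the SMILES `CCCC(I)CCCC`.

The parent chain contains 8 carbons (octane).
Choose the numbering such that the substituent locant set {4} is lower than {5} at the first point of difference.
That gives an iodo group at C-4.
Putting it together: 4-iodooctane.

4-iodooctane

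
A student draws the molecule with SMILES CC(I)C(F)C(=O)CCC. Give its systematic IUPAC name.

The longest chain bearing the carbonyl is 7 carbons long (heptane).
A ketone (C=O on an internal carbon) is the principal characteristic group, giving the suffix -one.
Number the chain so that the substituent locant set {2,3} is lower than {5,6} at the first point of difference.
With this numbering: the carbonyl at C-4; a fluoro group at C-3; an iodo group at C-2.
Prefixes are listed alphabetically: fluoro, iodo.
Putting it together: 3-fluoro-2-iodoheptan-4-one.

3-fluoro-2-iodoheptan-4-one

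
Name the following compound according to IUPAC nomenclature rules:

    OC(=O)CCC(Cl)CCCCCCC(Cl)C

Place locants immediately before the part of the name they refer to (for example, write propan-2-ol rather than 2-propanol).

The longest carbon chain that includes the –COOH group has 12 carbons, so the parent hydride is dodecane.
A carboxylic acid (terminal –COOH) is the principal characteristic group, giving the suffix -oic acid.
The numbering direction is chosen so that the carboxylic acid carbon is C-1 by definition.
With this numbering: chloro groups at C-4 and C-11.
The name is 4,11-dichlorododecanoic acid.

4,11-dichlorododecanoic acid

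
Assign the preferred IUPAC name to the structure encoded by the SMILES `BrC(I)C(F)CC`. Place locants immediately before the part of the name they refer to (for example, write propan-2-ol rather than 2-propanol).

The parent chain contains 4 carbons (butane).
Choose the numbering such that the substituent locant set {1,1,2} is lower than {3,4,4} at the first point of difference.
That gives a bromo group at C-1; a fluoro group at C-2; an iodo group at C-1.
The substituents are ordered alphabetically, ignoring any di-/tri- multipliers.
Putting it together: 1-bromo-2-fluoro-1-iodobutane.

1-bromo-2-fluoro-1-iodobutane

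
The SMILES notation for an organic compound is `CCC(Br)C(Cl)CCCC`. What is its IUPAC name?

3-bromo-4-chlorooctane

The longest carbon chain is 8 atoms: the parent is octane.
Choose the numbering such that the substituent locant set {3,4} is lower than {5,6} at the first point of difference.
That gives a bromo group at C-3; a chloro group at C-4.
The substituents are ordered alphabetically, ignoring any di-/tri- multipliers.
Assembling the pieces gives 3-bromo-4-chlorooctane.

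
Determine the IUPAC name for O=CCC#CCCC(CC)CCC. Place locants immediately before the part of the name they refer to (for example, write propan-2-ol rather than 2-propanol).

7-ethyldec-3-ynal

The longest carbon chain that includes the –CHO group and the multiple bond has 10 carbons, so the parent hydride is decane.
The principal characteristic group is an aldehyde (terminal –CHO), named with the suffix -al.
The chain contains a C≡C triple bond, so the unsaturation ending is -yne.
Number the chain so that the aldehyde carbon is C-1 by definition.
This places the triple bond between C-3 and C-4; an ethyl group at C-7.
The name is 7-ethyldec-3-ynal.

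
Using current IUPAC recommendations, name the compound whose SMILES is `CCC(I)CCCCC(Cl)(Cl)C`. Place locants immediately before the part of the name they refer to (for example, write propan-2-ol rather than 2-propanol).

The longest continuous carbon chain has 9 atoms, so the parent hydride is nonane.
Number the chain so that the substituent locant set {2,2,7} is lower than {3,8,8} at the first point of difference.
With this numbering: two chloro groups at C-2; an iodo group at C-7.
The substituents are ordered alphabetically, ignoring any di-/tri- multipliers.
Putting it together: 2,2-dichloro-7-iodononane.

2,2-dichloro-7-iodononane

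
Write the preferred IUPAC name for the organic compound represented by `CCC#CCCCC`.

oct-3-yne

The longest carbon chain that includes the multiple bond has 8 carbons, so the parent hydride is octane.
There is one C≡C triple bond, indicated by the ending -yne.
The numbering direction is chosen so that numbering from this end puts the triple bond at C-3 rather than C-5.
This places the triple bond between C-3 and C-4.
Assembling the pieces gives oct-3-yne.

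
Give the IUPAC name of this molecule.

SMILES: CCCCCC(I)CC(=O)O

3-iodooctanoic acid

The longest chain bearing the –COOH group is 8 carbons long (octane).
A carboxylic acid (terminal –COOH) is the principal characteristic group, giving the suffix -oic acid.
Number the chain so that the carboxylic acid carbon is C-1 by definition.
With this numbering: an iodo group at C-3.
Assembling the pieces gives 3-iodooctanoic acid.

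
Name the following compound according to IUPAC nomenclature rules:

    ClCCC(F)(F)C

1-chloro-3,3-difluorobutane

The longest carbon chain is 4 atoms: the parent is butane.
Choose the numbering such that the substituent locant set {1,3,3} is lower than {2,2,4} at the first point of difference.
With this numbering: a chloro group at C-1; two fluoro groups at C-3.
Prefixes are listed alphabetically: chloro, fluoro.
Putting it together: 1-chloro-3,3-difluorobutane.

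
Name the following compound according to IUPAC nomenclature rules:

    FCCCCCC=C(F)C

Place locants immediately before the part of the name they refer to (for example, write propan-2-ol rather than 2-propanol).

The longest chain bearing the multiple bond is 8 carbons long (octane).
There is one C=C double bond, indicated by the ending -ene.
Choose the numbering such that numbering from this end puts the double bond at C-2 rather than C-6.
That gives the double bond between C-2 and C-3; fluoro groups at C-2 and C-8.
Assembling the pieces gives 2,8-difluorooct-2-ene.

2,8-difluorooct-2-ene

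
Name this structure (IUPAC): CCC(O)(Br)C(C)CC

The longest carbon chain that includes the –OH group has 6 carbons, so the parent hydride is hexane.
The principal characteristic group is an alcohol (–OH), named with the suffix -ol.
The numbering direction is chosen so that numbering from this end puts the hydroxyl group at C-3 rather than C-4.
This places the hydroxyl at C-3; a bromo group at C-3; a methyl group at C-4.
Substituent prefixes are cited in alphabetical order (multiplying prefixes like di-/tri- are ignored for ordering).
The name is 3-bromo-4-methylhexan-3-ol.

3-bromo-4-methylhexan-3-ol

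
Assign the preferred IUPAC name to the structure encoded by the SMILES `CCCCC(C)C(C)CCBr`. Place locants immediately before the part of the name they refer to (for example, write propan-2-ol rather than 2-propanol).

1-bromo-3,4-dimethyloctane

The longest continuous carbon chain has 8 atoms, so the parent hydride is octane.
Choose the numbering such that the substituent locant set {1,3,4} is lower than {5,6,8} at the first point of difference.
This places a bromo group at C-1; methyl groups at C-3 and C-4.
Prefixes are listed alphabetically: bromo, methyl.
Assembling the pieces gives 1-bromo-3,4-dimethyloctane.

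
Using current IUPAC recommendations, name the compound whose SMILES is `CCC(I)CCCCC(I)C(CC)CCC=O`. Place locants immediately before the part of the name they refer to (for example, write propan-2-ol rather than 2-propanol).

The longest chain bearing the –CHO group is 12 carbons long (dodecane).
The highest-priority functional group is an aldehyde (terminal –CHO), so the name ends in -al.
Number the chain so that the aldehyde carbon is C-1 by definition.
With this numbering: an ethyl group at C-4; iodo groups at C-5 and C-10.
Prefixes are listed alphabetically: ethyl, iodo.
Putting it together: 4-ethyl-5,10-diiodododecanal.

4-ethyl-5,10-diiodododecanal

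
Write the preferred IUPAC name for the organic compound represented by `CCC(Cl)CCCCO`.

The longest carbon chain that includes the –OH group has 7 carbons, so the parent hydride is heptane.
The principal characteristic group is an alcohol (–OH), named with the suffix -ol.
Number the chain so that numbering from this end puts the hydroxyl group at C-1 rather than C-7.
That gives the hydroxyl at C-1; a chloro group at C-5.
Putting it together: 5-chloroheptan-1-ol.

5-chloroheptan-1-ol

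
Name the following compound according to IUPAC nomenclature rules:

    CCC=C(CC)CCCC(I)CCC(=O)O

The longest carbon chain that includes the –COOH group and the multiple bond has 11 carbons, so the parent hydride is undecane.
The highest-priority functional group is a carboxylic acid (terminal –COOH), so the name ends in -oic acid.
The chain contains a C=C double bond, so the unsaturation ending is -ene.
Number the chain so that the carboxylic acid carbon is C-1 by definition.
This places the double bond between C-8 and C-9; an ethyl group at C-8; an iodo group at C-4.
Substituent prefixes are cited in alphabetical order (multiplying prefixes like di-/tri- are ignored for ordering).
The name is 8-ethyl-4-iodoundec-8-enoic acid.

8-ethyl-4-iodoundec-8-enoic acid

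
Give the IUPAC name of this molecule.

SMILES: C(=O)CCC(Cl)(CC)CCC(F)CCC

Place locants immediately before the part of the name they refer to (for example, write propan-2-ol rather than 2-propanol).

4-chloro-4-ethyl-7-fluorodecanal

Counting along the main chain through the –CHO group gives 10 carbons: the parent is decane.
The principal characteristic group is an aldehyde (terminal –CHO), named with the suffix -al.
The numbering direction is chosen so that the aldehyde carbon is C-1 by definition.
This places a chloro group at C-4; an ethyl group at C-4; a fluoro group at C-7.
The substituents are ordered alphabetically, ignoring any di-/tri- multipliers.
Assembling the pieces gives 4-chloro-4-ethyl-7-fluorodecanal.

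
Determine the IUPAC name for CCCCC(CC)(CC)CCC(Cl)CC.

3-chloro-6,6-diethyldecane

The longest continuous carbon chain has 10 atoms, so the parent hydride is decane.
Number the chain so that the substituent locant set {3,6,6} is lower than {5,5,8} at the first point of difference.
That gives a chloro group at C-3; two ethyl groups at C-6.
Substituent prefixes are cited in alphabetical order (multiplying prefixes like di-/tri- are ignored for ordering).
Putting it together: 3-chloro-6,6-diethyldecane.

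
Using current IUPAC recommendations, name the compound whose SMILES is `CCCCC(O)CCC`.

The longest carbon chain that includes the –OH group has 8 carbons, so the parent hydride is octane.
The highest-priority functional group is an alcohol (–OH), so the name ends in -ol.
Number the chain so that numbering from this end puts the hydroxyl group at C-4 rather than C-5.
With this numbering: the hydroxyl at C-4.
The name is octan-4-ol.

octan-4-ol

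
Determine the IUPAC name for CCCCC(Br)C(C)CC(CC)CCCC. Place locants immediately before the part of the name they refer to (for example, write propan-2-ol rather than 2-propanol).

The longest carbon chain is 12 atoms: the parent is dodecane.
Number the chain so that the substituent locant set {5,6,8} is lower than {5,7,8} at the first point of difference.
That gives a bromo group at C-5; an ethyl group at C-8; a methyl group at C-6.
Prefixes are listed alphabetically: bromo, ethyl, methyl.
The name is 5-bromo-8-ethyl-6-methyldodecane.

5-bromo-8-ethyl-6-methyldodecane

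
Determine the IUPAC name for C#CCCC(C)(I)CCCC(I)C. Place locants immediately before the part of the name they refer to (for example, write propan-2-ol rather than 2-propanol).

The longest chain bearing the multiple bond is 10 carbons long (decane).
There is one C≡C triple bond, indicated by the ending -yne.
Number the chain so that numbering from this end puts the triple bond at C-1 rather than C-9.
With this numbering: the triple bond between C-1 and C-2; iodo groups at C-5 and C-9; a methyl group at C-5.
Prefixes are listed alphabetically: iodo, methyl.
Assembling the pieces gives 5,9-diiodo-5-methyldec-1-yne.

5,9-diiodo-5-methyldec-1-yne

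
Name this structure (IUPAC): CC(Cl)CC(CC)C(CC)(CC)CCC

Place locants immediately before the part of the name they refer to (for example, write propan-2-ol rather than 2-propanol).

2-chloro-4,5,5-triethyloctane

The longest continuous carbon chain has 8 atoms, so the parent hydride is octane.
The numbering direction is chosen so that the substituent locant set {2,4,5,5} is lower than {4,4,5,7} at the first point of difference.
That gives a chloro group at C-2; ethyl groups at C-4 and C-5 (×2).
Prefixes are listed alphabetically: chloro, ethyl.
Assembling the pieces gives 2-chloro-4,5,5-triethyloctane.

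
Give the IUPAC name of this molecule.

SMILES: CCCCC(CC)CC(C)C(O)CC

Counting along the main chain through the –OH group gives 10 carbons: the parent is decane.
The highest-priority functional group is an alcohol (–OH), so the name ends in -ol.
The numbering direction is chosen so that numbering from this end puts the hydroxyl group at C-3 rather than C-8.
That gives the hydroxyl at C-3; an ethyl group at C-6; a methyl group at C-4.
Substituent prefixes are cited in alphabetical order (multiplying prefixes like di-/tri- are ignored for ordering).
Assembling the pieces gives 6-ethyl-4-methyldecan-3-ol.

6-ethyl-4-methyldecan-3-ol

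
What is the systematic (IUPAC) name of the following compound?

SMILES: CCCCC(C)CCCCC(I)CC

3-iodo-8-methyldodecane

The parent chain contains 12 carbons (dodecane).
Number the chain so that the substituent locant set {3,8} is lower than {5,10} at the first point of difference.
That gives an iodo group at C-3; a methyl group at C-8.
Prefixes are listed alphabetically: iodo, methyl.
Assembling the pieces gives 3-iodo-8-methyldodecane.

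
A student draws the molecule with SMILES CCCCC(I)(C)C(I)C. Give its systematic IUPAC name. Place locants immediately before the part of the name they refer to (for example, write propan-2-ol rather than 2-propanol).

2,3-diiodo-3-methylheptane

The parent chain contains 7 carbons (heptane).
Choose the numbering such that the substituent locant set {2,3,3} is lower than {5,5,6} at the first point of difference.
With this numbering: iodo groups at C-2 and C-3; a methyl group at C-3.
Prefixes are listed alphabetically: iodo, methyl.
The name is 2,3-diiodo-3-methylheptane.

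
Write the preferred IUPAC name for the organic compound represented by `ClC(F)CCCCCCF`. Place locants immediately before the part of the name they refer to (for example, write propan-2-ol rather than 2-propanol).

The parent chain contains 7 carbons (heptane).
Choose the numbering such that the substituent locant set {1,1,7} is lower than {1,7,7} at the first point of difference.
This places a chloro group at C-1; fluoro groups at C-1 and C-7.
Prefixes are listed alphabetically: chloro, fluoro.
Assembling the pieces gives 1-chloro-1,7-difluoroheptane.

1-chloro-1,7-difluoroheptane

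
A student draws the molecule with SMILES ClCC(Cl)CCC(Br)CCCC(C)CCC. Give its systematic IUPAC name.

5-bromo-1,2-dichloro-9-methyldodecane

The longest carbon chain is 12 atoms: the parent is dodecane.
Number the chain so that the substituent locant set {1,2,5,9} is lower than {4,8,11,12} at the first point of difference.
That gives a bromo group at C-5; chloro groups at C-1 and C-2; a methyl group at C-9.
The substituents are ordered alphabetically, ignoring any di-/tri- multipliers.
Assembling the pieces gives 5-bromo-1,2-dichloro-9-methyldodecane.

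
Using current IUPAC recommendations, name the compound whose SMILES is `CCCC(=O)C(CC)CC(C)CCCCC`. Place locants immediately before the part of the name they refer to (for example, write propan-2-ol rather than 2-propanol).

The longest carbon chain that includes the carbonyl has 12 carbons, so the parent hydride is dodecane.
A ketone (C=O on an internal carbon) is the principal characteristic group, giving the suffix -one.
Choose the numbering such that numbering from this end puts the carbonyl group at C-4 rather than C-9.
That gives the carbonyl at C-4; an ethyl group at C-5; a methyl group at C-7.
Prefixes are listed alphabetically: ethyl, methyl.
Putting it together: 5-ethyl-7-methyldodecan-4-one.

5-ethyl-7-methyldodecan-4-one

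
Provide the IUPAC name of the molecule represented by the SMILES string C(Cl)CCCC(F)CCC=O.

The longest chain bearing the –CHO group is 8 carbons long (octane).
An aldehyde (terminal –CHO) is the principal characteristic group, giving the suffix -al.
Choose the numbering such that the aldehyde carbon is C-1 by definition.
That gives a chloro group at C-8; a fluoro group at C-4.
The substituents are ordered alphabetically, ignoring any di-/tri- multipliers.
Putting it together: 8-chloro-4-fluorooctanal.

8-chloro-4-fluorooctanal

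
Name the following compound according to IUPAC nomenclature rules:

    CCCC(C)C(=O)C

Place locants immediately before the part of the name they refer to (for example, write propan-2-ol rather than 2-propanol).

3-methylhexan-2-one

Counting along the main chain through the carbonyl gives 6 carbons: the parent is hexane.
The highest-priority functional group is a ketone (C=O on an internal carbon), so the name ends in -one.
Choose the numbering such that numbering from this end puts the carbonyl group at C-2 rather than C-5.
With this numbering: the carbonyl at C-2; a methyl group at C-3.
Putting it together: 3-methylhexan-2-one.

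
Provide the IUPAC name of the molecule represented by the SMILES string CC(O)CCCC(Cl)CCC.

The longest carbon chain that includes the –OH group has 9 carbons, so the parent hydride is nonane.
The principal characteristic group is an alcohol (–OH), named with the suffix -ol.
Choose the numbering such that numbering from this end puts the hydroxyl group at C-2 rather than C-8.
With this numbering: the hydroxyl at C-2; a chloro group at C-6.
Assembling the pieces gives 6-chlorononan-2-ol.

6-chlorononan-2-ol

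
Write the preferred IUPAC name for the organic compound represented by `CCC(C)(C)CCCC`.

3,3-dimethylheptane

The longest continuous carbon chain has 7 atoms, so the parent hydride is heptane.
The numbering direction is chosen so that the substituent locant set {3,3} is lower than {5,5} at the first point of difference.
That gives two methyl groups at C-3.
Assembling the pieces gives 3,3-dimethylheptane.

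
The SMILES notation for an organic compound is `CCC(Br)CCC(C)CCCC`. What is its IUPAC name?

The longest carbon chain is 10 atoms: the parent is decane.
Number the chain so that the substituent locant set {3,6} is lower than {5,8} at the first point of difference.
With this numbering: a bromo group at C-3; a methyl group at C-6.
The substituents are ordered alphabetically, ignoring any di-/tri- multipliers.
Putting it together: 3-bromo-6-methyldecane.

3-bromo-6-methyldecane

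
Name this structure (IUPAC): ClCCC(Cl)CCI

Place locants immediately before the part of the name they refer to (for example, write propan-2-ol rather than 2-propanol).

The parent chain contains 5 carbons (pentane).
Number the chain so that the locant sets are identical either way, so the alphabetically earlier chloro substituent takes the lower locants ({1,3} rather than {3,5}, first differing at 1 vs 3).
That gives chloro groups at C-1 and C-3; an iodo group at C-5.
Prefixes are listed alphabetically: chloro, iodo.
The name is 1,3-dichloro-5-iodopentane.

1,3-dichloro-5-iodopentane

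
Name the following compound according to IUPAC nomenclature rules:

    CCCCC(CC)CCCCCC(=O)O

7-ethylundecanoic acid

Counting along the main chain through the –COOH group gives 11 carbons: the parent is undecane.
The highest-priority functional group is a carboxylic acid (terminal –COOH), so the name ends in -oic acid.
Choose the numbering such that the carboxylic acid carbon is C-1 by definition.
This places an ethyl group at C-7.
Putting it together: 7-ethylundecanoic acid.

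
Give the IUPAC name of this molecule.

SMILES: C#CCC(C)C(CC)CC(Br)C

7-bromo-5-ethyl-4-methyloct-1-yne

The longest chain bearing the multiple bond is 8 carbons long (octane).
There is one C≡C triple bond, indicated by the ending -yne.
Number the chain so that numbering from this end puts the triple bond at C-1 rather than C-7.
This places the triple bond between C-1 and C-2; a bromo group at C-7; an ethyl group at C-5; a methyl group at C-4.
Substituent prefixes are cited in alphabetical order (multiplying prefixes like di-/tri- are ignored for ordering).
Assembling the pieces gives 7-bromo-5-ethyl-4-methyloct-1-yne.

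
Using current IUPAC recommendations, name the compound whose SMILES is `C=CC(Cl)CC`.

The longest carbon chain that includes the multiple bond has 5 carbons, so the parent hydride is pentane.
A C=C double bond in the chain gives the infix -ene-.
Choose the numbering such that numbering from this end puts the double bond at C-1 rather than C-4.
This places the double bond between C-1 and C-2; a chloro group at C-3.
Putting it together: 3-chloropent-1-ene.

3-chloropent-1-ene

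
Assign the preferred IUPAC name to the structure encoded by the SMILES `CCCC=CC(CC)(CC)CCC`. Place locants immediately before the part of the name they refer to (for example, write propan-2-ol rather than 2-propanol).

6,6-diethylnon-4-ene

Counting along the main chain through the multiple bond gives 9 carbons: the parent is nonane.
The chain contains a C=C double bond, so the unsaturation ending is -ene.
The numbering direction is chosen so that numbering from this end puts the double bond at C-4 rather than C-5.
This places the double bond between C-4 and C-5; two ethyl groups at C-6.
Assembling the pieces gives 6,6-diethylnon-4-ene.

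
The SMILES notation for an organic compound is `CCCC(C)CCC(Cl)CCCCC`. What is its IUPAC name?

The parent chain contains 12 carbons (dodecane).
Number the chain so that the substituent locant set {4,7} is lower than {6,9} at the first point of difference.
This places a chloro group at C-7; a methyl group at C-4.
The substituents are ordered alphabetically, ignoring any di-/tri- multipliers.
Putting it together: 7-chloro-4-methyldodecane.

7-chloro-4-methyldodecane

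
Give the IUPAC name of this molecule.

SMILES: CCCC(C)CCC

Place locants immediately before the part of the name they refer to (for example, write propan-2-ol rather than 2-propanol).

4-methylheptane

The longest continuous carbon chain has 7 atoms, so the parent hydride is heptane.
Both numbering directions give the same locant set; either may be used.
This places a methyl group at C-4.
Assembling the pieces gives 4-methylheptane.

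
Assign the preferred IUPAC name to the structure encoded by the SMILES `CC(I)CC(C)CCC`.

The longest carbon chain is 7 atoms: the parent is heptane.
Choose the numbering such that the substituent locant set {2,4} is lower than {4,6} at the first point of difference.
This places an iodo group at C-2; a methyl group at C-4.
Substituent prefixes are cited in alphabetical order (multiplying prefixes like di-/tri- are ignored for ordering).
Putting it together: 2-iodo-4-methylheptane.

2-iodo-4-methylheptane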